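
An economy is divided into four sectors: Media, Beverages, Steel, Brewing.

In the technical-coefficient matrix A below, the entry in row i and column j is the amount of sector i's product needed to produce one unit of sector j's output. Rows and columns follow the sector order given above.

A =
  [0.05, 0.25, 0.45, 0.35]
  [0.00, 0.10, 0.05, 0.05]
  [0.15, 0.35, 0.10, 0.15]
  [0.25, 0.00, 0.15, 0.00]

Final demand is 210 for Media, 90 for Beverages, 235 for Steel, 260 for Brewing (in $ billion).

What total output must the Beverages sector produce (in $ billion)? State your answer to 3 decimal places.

I − A =
  [   0.95    -0.25    -0.45    -0.35]
  [   0.00     0.90    -0.05    -0.05]
  [  -0.15    -0.35     0.90    -0.15]
  [  -0.25     0.00    -0.15     1.00]
Compute the cofactors C_ij = (−1)^(i+j)·(3×3 minor ij) of I−A; the adjugate is their transpose:
adj(I−A) = Cᵀ =
  [ 0.769625   0.395250   0.466625   0.359125]
  [ 0.021750   0.662625   0.055875   0.049125]
  [ 0.173125   0.348750   0.773125   0.194000]
  [ 0.218375   0.151125   0.232625   0.690250]
det(I−A) = Σ_j (I−A)_1j·C_1j = (0.95)(0.769625) + (-0.25)(0.021750) + (-0.45)(0.173125) + (-0.35)(0.218375) = 0.57136875
(I − A)⁻¹ = adj(I−A) / det(I−A) ≈
  [   1.3470     0.6918     0.8167     0.6285]
  [   0.0381     1.1597     0.0978     0.0860]
  [   0.3030     0.6104     1.3531     0.3395]
  [   0.3822     0.2645     0.4071     1.2081]
x = (I − A)⁻¹ d = adj(I−A)·d / det(I−A), with det(I−A) = 0.57136875:
  x_1 = (0.769625·210 + 0.395250·90 + 0.466625·235 + 0.359125·260) / 0.57136875 = 400.223125 / 0.57136875 ≈ 700.464
  x_2 = (0.021750·210 + 0.662625·90 + 0.055875·235 + 0.049125·260) / 0.57136875 = 90.106875 / 0.57136875 ≈ 157.704
  x_3 = (0.173125·210 + 0.348750·90 + 0.773125·235 + 0.194000·260) / 0.57136875 = 299.868125 / 0.57136875 ≈ 524.824
  x_4 = (0.218375·210 + 0.151125·90 + 0.232625·235 + 0.690250·260) / 0.57136875 = 293.591875 / 0.57136875 ≈ 513.840

x_2 = 157.704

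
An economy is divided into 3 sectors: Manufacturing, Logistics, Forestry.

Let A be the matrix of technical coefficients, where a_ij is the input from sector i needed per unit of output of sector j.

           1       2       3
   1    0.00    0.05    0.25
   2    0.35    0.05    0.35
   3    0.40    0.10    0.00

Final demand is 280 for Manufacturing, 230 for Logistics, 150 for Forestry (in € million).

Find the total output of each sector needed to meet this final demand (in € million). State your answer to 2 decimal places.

I − A =
  [   1.00    -0.05    -0.25]
  [  -0.35     0.95    -0.35]
  [  -0.40    -0.10     1.00]
Cofactors of I−A, C_ij = (−1)^(i+j)·(minor ij) (rows/columns in the sector order above):
  C_11 = (0.95)(1.00) − (-0.35)(-0.10) = 0.9150
  C_12 = −[(-0.35)(1.00) − (-0.35)(-0.40)] = 0.4900
  C_13 = (-0.35)(-0.10) − (0.95)(-0.40) = 0.4150
  C_21 = −[(-0.05)(1.00) − (-0.25)(-0.10)] = 0.0750
  C_22 = (1.00)(1.00) − (-0.25)(-0.40) = 0.9000
  C_23 = −[(1.00)(-0.10) − (-0.05)(-0.40)] = 0.1200
  C_31 = (-0.05)(-0.35) − (-0.25)(0.95) = 0.2550
  C_32 = −[(1.00)(-0.35) − (-0.25)(-0.35)] = 0.4375
  C_33 = (1.00)(0.95) − (-0.05)(-0.35) = 0.9325
det(I−A) = Σ_j (I−A)_1j·C_1j = (1.00)(0.9150) + (-0.05)(0.4900) + (-0.25)(0.4150) = 0.78675
adj(I−A) = Cᵀ =
  [ 0.9150   0.0750   0.2550]
  [ 0.4900   0.9000   0.4375]
  [ 0.4150   0.1200   0.9325]
(I − A)⁻¹ = adj(I−A) / det(I−A) ≈
  [   1.1630     0.0953     0.3241]
  [   0.6228     1.1439     0.5561]
  [   0.5275     0.1525     1.1853]
x = (I − A)⁻¹ d = adj(I−A)·d / det(I−A), with det(I−A) = 0.78675:
  x_1 = (0.9150·280 + 0.0750·230 + 0.2550·150) / 0.78675 = 311.70 / 0.78675 ≈ 396.19
  x_2 = (0.4900·280 + 0.9000·230 + 0.4375·150) / 0.78675 = 409.825 / 0.78675 ≈ 520.91
  x_3 = (0.4150·280 + 0.1200·230 + 0.9325·150) / 0.78675 = 283.675 / 0.78675 ≈ 360.57

x_1 = 396.19, x_2 = 520.91, x_3 = 360.57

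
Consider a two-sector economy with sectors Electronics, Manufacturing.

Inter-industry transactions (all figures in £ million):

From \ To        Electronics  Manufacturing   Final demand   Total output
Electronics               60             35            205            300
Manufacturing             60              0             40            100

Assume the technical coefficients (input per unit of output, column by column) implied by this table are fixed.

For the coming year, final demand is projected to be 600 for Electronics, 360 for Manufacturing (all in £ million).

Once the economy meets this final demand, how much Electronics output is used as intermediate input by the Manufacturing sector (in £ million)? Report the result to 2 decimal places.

Technical coefficients a_ij = z_ij / X_j:
  a_EE = 60/300 = 0.20, a_ME = 60/300 = 0.20
  a_EM = 35/100 = 0.35, a_MM = 0/100 = 0.00
I − A =
  [   0.80    -0.35]
  [  -0.20     1.00]
det(I−A) = (0.80)(1.00) − (-0.35)(-0.20) = 0.7300
adj(I−A) = [[1.00, 0.35], [0.20, 0.80]]
(I − A)⁻¹ = adj(I−A) / det(I−A) ≈
  [   1.3699     0.4795]
  [   0.2740     1.0959]
First solve x = (I − A)⁻¹ d = adj(I−A)·d / det(I−A); in particular x_M = (0.20·600 + 0.80·360) / 0.7300 = 408.00 / 0.7300 ≈ 558.9041.
Intermediate flow from E to M: z_EM = a_EM · x_M = 0.35 × 408.00 / 0.7300 = 142.80 / 0.7300 ≈ 195.62.

z_EM = 195.62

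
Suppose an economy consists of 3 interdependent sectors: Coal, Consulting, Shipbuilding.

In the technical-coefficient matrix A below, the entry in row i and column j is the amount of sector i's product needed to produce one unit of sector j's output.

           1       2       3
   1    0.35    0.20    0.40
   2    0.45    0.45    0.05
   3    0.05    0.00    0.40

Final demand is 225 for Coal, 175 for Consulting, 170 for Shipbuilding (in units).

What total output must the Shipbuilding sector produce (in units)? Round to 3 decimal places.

I − A =
  [   0.65    -0.20    -0.40]
  [  -0.45     0.55    -0.05]
  [  -0.05     0.00     0.60]
Cofactors of I−A, C_ij = (−1)^(i+j)·(minor ij) (rows/columns in the sector order above):
  C_11 = (0.55)(0.60) − (-0.05)(0.00) = 0.3300
  C_12 = −[(-0.45)(0.60) − (-0.05)(-0.05)] = 0.2725
  C_13 = (-0.45)(0.00) − (0.55)(-0.05) = 0.0275
  C_21 = −[(-0.20)(0.60) − (-0.40)(0.00)] = 0.1200
  C_22 = (0.65)(0.60) − (-0.40)(-0.05) = 0.3700
  C_23 = −[(0.65)(0.00) − (-0.20)(-0.05)] = 0.0100
  C_31 = (-0.20)(-0.05) − (-0.40)(0.55) = 0.2300
  C_32 = −[(0.65)(-0.05) − (-0.40)(-0.45)] = 0.2125
  C_33 = (0.65)(0.55) − (-0.20)(-0.45) = 0.2675
det(I−A) = Σ_j (I−A)_1j·C_1j = (0.65)(0.3300) + (-0.20)(0.2725) + (-0.40)(0.0275) = 0.1490
adj(I−A) = Cᵀ =
  [ 0.3300   0.1200   0.2300]
  [ 0.2725   0.3700   0.2125]
  [ 0.0275   0.0100   0.2675]
(I − A)⁻¹ = adj(I−A) / det(I−A) ≈
  [   2.2148     0.8054     1.5436]
  [   1.8289     2.4832     1.4262]
  [   0.1846     0.0671     1.7953]
x = (I − A)⁻¹ d = adj(I−A)·d / det(I−A), with det(I−A) = 0.1490:
  x_1 = (0.3300·225 + 0.1200·175 + 0.2300·170) / 0.1490 = 134.35 / 0.1490 ≈ 901.678
  x_2 = (0.2725·225 + 0.3700·175 + 0.2125·170) / 0.1490 = 162.1875 / 0.1490 ≈ 1088.507
  x_3 = (0.0275·225 + 0.0100·175 + 0.2675·170) / 0.1490 = 53.4125 / 0.1490 ≈ 358.473

x_3 = 358.473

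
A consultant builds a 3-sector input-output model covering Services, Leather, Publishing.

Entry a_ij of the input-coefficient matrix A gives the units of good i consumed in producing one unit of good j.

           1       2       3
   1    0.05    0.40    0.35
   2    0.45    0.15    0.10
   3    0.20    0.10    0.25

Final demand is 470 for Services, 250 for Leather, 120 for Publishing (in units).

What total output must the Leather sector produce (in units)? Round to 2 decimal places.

x_2 = 949.92

I − A =
  [   0.95    -0.40    -0.35]
  [  -0.45     0.85    -0.10]
  [  -0.20    -0.10     0.75]
Cofactors of I−A, C_ij = (−1)^(i+j)·(minor ij) (rows/columns in the sector order above):
  C_11 = (0.85)(0.75) − (-0.10)(-0.10) = 0.6275
  C_12 = −[(-0.45)(0.75) − (-0.10)(-0.20)] = 0.3575
  C_13 = (-0.45)(-0.10) − (0.85)(-0.20) = 0.2150
  C_21 = −[(-0.40)(0.75) − (-0.35)(-0.10)] = 0.3350
  C_22 = (0.95)(0.75) − (-0.35)(-0.20) = 0.6425
  C_23 = −[(0.95)(-0.10) − (-0.40)(-0.20)] = 0.1750
  C_31 = (-0.40)(-0.10) − (-0.35)(0.85) = 0.3375
  C_32 = −[(0.95)(-0.10) − (-0.35)(-0.45)] = 0.2525
  C_33 = (0.95)(0.85) − (-0.40)(-0.45) = 0.6275
det(I−A) = Σ_j (I−A)_1j·C_1j = (0.95)(0.6275) + (-0.40)(0.3575) + (-0.35)(0.2150) = 0.377875
adj(I−A) = Cᵀ =
  [ 0.6275   0.3350   0.3375]
  [ 0.3575   0.6425   0.2525]
  [ 0.2150   0.1750   0.6275]
(I − A)⁻¹ = adj(I−A) / det(I−A) ≈
  [   1.6606     0.8865     0.8932]
  [   0.9461     1.7003     0.6682]
  [   0.5690     0.4631     1.6606]
x = (I − A)⁻¹ d = adj(I−A)·d / det(I−A), with det(I−A) = 0.377875:
  x_1 = (0.6275·470 + 0.3350·250 + 0.3375·120) / 0.377875 = 419.175 / 0.377875 ≈ 1109.30
  x_2 = (0.3575·470 + 0.6425·250 + 0.2525·120) / 0.377875 = 358.95 / 0.377875 ≈ 949.92
  x_3 = (0.2150·470 + 0.1750·250 + 0.6275·120) / 0.377875 = 220.10 / 0.377875 ≈ 582.47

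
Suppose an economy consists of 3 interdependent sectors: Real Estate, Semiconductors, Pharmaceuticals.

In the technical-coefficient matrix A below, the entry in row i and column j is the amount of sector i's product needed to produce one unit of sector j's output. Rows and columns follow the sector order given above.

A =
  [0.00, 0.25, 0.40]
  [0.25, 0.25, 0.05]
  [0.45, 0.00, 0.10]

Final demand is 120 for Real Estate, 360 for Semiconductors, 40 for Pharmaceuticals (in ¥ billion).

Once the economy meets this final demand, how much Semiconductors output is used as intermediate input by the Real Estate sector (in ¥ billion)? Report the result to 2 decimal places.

I − A =
  [   1.00    -0.25    -0.40]
  [  -0.25     0.75    -0.05]
  [  -0.45     0.00     0.90]
Cofactors of I−A, C_ij = (−1)^(i+j)·(minor ij) (rows/columns in the sector order above):
  C_11 = (0.75)(0.90) − (-0.05)(0.00) = 0.6750
  C_12 = −[(-0.25)(0.90) − (-0.05)(-0.45)] = 0.2475
  C_13 = (-0.25)(0.00) − (0.75)(-0.45) = 0.3375
  C_21 = −[(-0.25)(0.90) − (-0.40)(0.00)] = 0.2250
  C_22 = (1.00)(0.90) − (-0.40)(-0.45) = 0.7200
  C_23 = −[(1.00)(0.00) − (-0.25)(-0.45)] = 0.1125
  C_31 = (-0.25)(-0.05) − (-0.40)(0.75) = 0.3125
  C_32 = −[(1.00)(-0.05) − (-0.40)(-0.25)] = 0.1500
  C_33 = (1.00)(0.75) − (-0.25)(-0.25) = 0.6875
det(I−A) = Σ_j (I−A)_1j·C_1j = (1.00)(0.6750) + (-0.25)(0.2475) + (-0.40)(0.3375) = 0.478125
adj(I−A) = Cᵀ =
  [ 0.6750   0.2250   0.3125]
  [ 0.2475   0.7200   0.1500]
  [ 0.3375   0.1125   0.6875]
(I − A)⁻¹ = adj(I−A) / det(I−A) ≈
  [   1.4118     0.4706     0.6536]
  [   0.5176     1.5059     0.3137]
  [   0.7059     0.2353     1.4379]
First solve x = (I − A)⁻¹ d = adj(I−A)·d / det(I−A); in particular x_1 = (0.6750·120 + 0.2250·360 + 0.3125·40) / 0.478125 = 174.50 / 0.478125 ≈ 364.9673.
Intermediate flow from 2 to 1: z_21 = a_21 · x_1 = 0.25 × 174.50 / 0.478125 = 43.625 / 0.478125 ≈ 91.24.

z_21 = 91.24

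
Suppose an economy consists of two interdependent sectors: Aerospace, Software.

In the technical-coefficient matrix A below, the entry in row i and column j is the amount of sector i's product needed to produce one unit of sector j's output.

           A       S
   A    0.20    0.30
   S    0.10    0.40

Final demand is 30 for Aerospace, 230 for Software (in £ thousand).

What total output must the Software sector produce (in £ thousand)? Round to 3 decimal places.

I − A =
  [   0.80    -0.30]
  [  -0.10     0.60]
det(I−A) = (0.80)(0.60) − (-0.30)(-0.10) = 0.4500
adj(I−A) = [[0.60, 0.30], [0.10, 0.80]]
(I − A)⁻¹ = adj(I−A) / det(I−A) ≈
  [   1.3333     0.6667]
  [   0.2222     1.7778]
x = (I − A)⁻¹ d = adj(I−A)·d / det(I−A), with det(I−A) = 0.4500:
  x_A = (0.60·30 + 0.30·230) / 0.4500 = 87.00 / 0.4500 ≈ 193.333
  x_S = (0.10·30 + 0.80·230) / 0.4500 = 187.00 / 0.4500 ≈ 415.556

x_S = 415.556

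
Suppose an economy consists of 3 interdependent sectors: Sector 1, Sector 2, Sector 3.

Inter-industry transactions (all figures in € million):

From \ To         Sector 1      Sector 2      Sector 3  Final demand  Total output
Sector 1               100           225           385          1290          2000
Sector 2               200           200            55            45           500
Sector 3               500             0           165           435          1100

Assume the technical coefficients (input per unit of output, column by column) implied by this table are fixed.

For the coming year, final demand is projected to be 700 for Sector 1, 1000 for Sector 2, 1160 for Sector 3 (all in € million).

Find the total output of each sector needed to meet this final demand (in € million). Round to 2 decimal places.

Technical coefficients a_ij = z_ij / X_j:
  a_11 = 100/2000 = 0.05, a_21 = 200/2000 = 0.10, a_31 = 500/2000 = 0.25
  a_12 = 225/500 = 0.45, a_22 = 200/500 = 0.40, a_32 = 0/500 = 0.00
  a_13 = 385/1100 = 0.35, a_23 = 55/1100 = 0.05, a_33 = 165/1100 = 0.15
I − A =
  [   0.95    -0.45    -0.35]
  [  -0.10     0.60    -0.05]
  [  -0.25     0.00     0.85]
Cofactors of I−A, C_ij = (−1)^(i+j)·(minor ij) (rows/columns in the sector order above):
  C_11 = (0.60)(0.85) − (-0.05)(0.00) = 0.5100
  C_12 = −[(-0.10)(0.85) − (-0.05)(-0.25)] = 0.0975
  C_13 = (-0.10)(0.00) − (0.60)(-0.25) = 0.1500
  C_21 = −[(-0.45)(0.85) − (-0.35)(0.00)] = 0.3825
  C_22 = (0.95)(0.85) − (-0.35)(-0.25) = 0.7200
  C_23 = −[(0.95)(0.00) − (-0.45)(-0.25)] = 0.1125
  C_31 = (-0.45)(-0.05) − (-0.35)(0.60) = 0.2325
  C_32 = −[(0.95)(-0.05) − (-0.35)(-0.10)] = 0.0825
  C_33 = (0.95)(0.60) − (-0.45)(-0.10) = 0.5250
det(I−A) = Σ_j (I−A)_1j·C_1j = (0.95)(0.5100) + (-0.45)(0.0975) + (-0.35)(0.1500) = 0.388125
adj(I−A) = Cᵀ =
  [ 0.5100   0.3825   0.2325]
  [ 0.0975   0.7200   0.0825]
  [ 0.1500   0.1125   0.5250]
(I − A)⁻¹ = adj(I−A) / det(I−A) ≈
  [   1.3140     0.9855     0.5990]
  [   0.2512     1.8551     0.2126]
  [   0.3865     0.2899     1.3527]
x = (I − A)⁻¹ d = adj(I−A)·d / det(I−A), with det(I−A) = 0.388125:
  x_1 = (0.5100·700 + 0.3825·1000 + 0.2325·1160) / 0.388125 = 1009.20 / 0.388125 ≈ 2600.19
  x_2 = (0.0975·700 + 0.7200·1000 + 0.0825·1160) / 0.388125 = 883.95 / 0.388125 ≈ 2277.49
  x_3 = (0.1500·700 + 0.1125·1000 + 0.5250·1160) / 0.388125 = 826.50 / 0.388125 ≈ 2129.47

x_1 = 2600.19, x_2 = 2277.49, x_3 = 2129.47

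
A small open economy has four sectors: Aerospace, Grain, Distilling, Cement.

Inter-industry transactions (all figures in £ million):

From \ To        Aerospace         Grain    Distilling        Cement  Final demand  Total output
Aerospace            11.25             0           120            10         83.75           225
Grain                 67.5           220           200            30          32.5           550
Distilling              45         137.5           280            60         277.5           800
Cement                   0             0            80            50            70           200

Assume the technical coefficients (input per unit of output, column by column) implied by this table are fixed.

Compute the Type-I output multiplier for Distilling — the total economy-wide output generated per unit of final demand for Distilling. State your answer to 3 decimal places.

m_3 = 4.124

Technical coefficients a_ij = z_ij / X_j:
  a_11 = 11.25/225 = 0.05, a_21 = 67.5/225 = 0.30, a_31 = 45/225 = 0.20, a_41 = 0/225 = 0.00
  a_12 = 0/550 = 0.00, a_22 = 220/550 = 0.40, a_32 = 137.5/550 = 0.25, a_42 = 0/550 = 0.00
  a_13 = 120/800 = 0.15, a_23 = 200/800 = 0.25, a_33 = 280/800 = 0.35, a_43 = 80/800 = 0.10
  a_14 = 10/200 = 0.05, a_24 = 30/200 = 0.15, a_34 = 60/200 = 0.30, a_44 = 50/200 = 0.25
I − A =
  [   0.95     0.00    -0.15    -0.05]
  [  -0.30     0.60    -0.25    -0.15]
  [  -0.20    -0.25     0.65    -0.30]
  [   0.00     0.00    -0.10     0.75]
Compute the cofactors C_ij = (−1)^(i+j)·(3×3 minor ij) of I−A; the adjugate is their transpose:
adj(I−A) = Cᵀ =
  [ 0.223875   0.029375   0.070500   0.049000]
  [ 0.177750   0.411125   0.227625   0.185125]
  [ 0.146250   0.178125   0.427500   0.216375]
  [ 0.019500   0.023750   0.057000   0.281875]
det(I−A) = Σ_j (I−A)_1j·C_1j = (0.95)(0.223875) + (0.00)(0.177750) + (-0.15)(0.146250) + (-0.05)(0.019500) = 0.18976875
(I − A)⁻¹ = adj(I−A) / det(I−A) ≈
  [   1.1797     0.1548     0.3715     0.2582]
  [   0.9367     2.1665     1.1995     0.9755]
  [   0.7707     0.9386     2.2527     1.1402]
  [   0.1028     0.1252     0.3004     1.4854]
The output multiplier for sector j is the column-j sum of the Leontief inverse (I − A)⁻¹ = adj(I−A) / det(I−A).
Column 3 of adj(I−A): (0.070500, 0.227625, 0.427500, 0.057000); det(I−A) = 0.18976875.
m_3 = (0.070500 + 0.227625 + 0.427500 + 0.057000) / 0.18976875 = 0.782625 / 0.18976875 ≈ 4.124.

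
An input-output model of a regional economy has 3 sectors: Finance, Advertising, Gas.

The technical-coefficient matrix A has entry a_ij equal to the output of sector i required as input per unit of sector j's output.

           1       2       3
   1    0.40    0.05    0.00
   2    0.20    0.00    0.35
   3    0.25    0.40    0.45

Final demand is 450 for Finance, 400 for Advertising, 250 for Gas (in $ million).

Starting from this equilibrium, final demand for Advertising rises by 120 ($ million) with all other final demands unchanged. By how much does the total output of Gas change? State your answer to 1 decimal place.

I − A =
  [   0.60    -0.05     0.00]
  [  -0.20     1.00    -0.35]
  [  -0.25    -0.40     0.55]
Cofactors of I−A, C_ij = (−1)^(i+j)·(minor ij) (rows/columns in the sector order above):
  C_11 = (1.00)(0.55) − (-0.35)(-0.40) = 0.4100
  C_12 = −[(-0.20)(0.55) − (-0.35)(-0.25)] = 0.1975
  C_13 = (-0.20)(-0.40) − (1.00)(-0.25) = 0.3300
  C_21 = −[(-0.05)(0.55) − (0.00)(-0.40)] = 0.0275
  C_22 = (0.60)(0.55) − (0.00)(-0.25) = 0.3300
  C_23 = −[(0.60)(-0.40) − (-0.05)(-0.25)] = 0.2525
  C_31 = (-0.05)(-0.35) − (0.00)(1.00) = 0.0175
  C_32 = −[(0.60)(-0.35) − (0.00)(-0.20)] = 0.2100
  C_33 = (0.60)(1.00) − (-0.05)(-0.20) = 0.5900
det(I−A) = Σ_j (I−A)_1j·C_1j = (0.60)(0.4100) + (-0.05)(0.1975) + (0.00)(0.3300) = 0.236125
adj(I−A) = Cᵀ =
  [ 0.4100   0.0275   0.0175]
  [ 0.1975   0.3300   0.2100]
  [ 0.3300   0.2525   0.5900]
(I − A)⁻¹ = adj(I−A) / det(I−A) ≈
  [   1.7364     0.1165     0.0741]
  [   0.8364     1.3976     0.8894]
  [   1.3976     1.0693     2.4987]
Δx = (I − A)⁻¹ Δd with Δd having +120 in the Advertising component and 0 elsewhere.
So Δx_3 = L_32 · (+120), where L_32 = adj(I−A)_32 / det(I−A) = 0.2525 / 0.236125.
Δx_3 = 0.2525 × (+120) / 0.236125 = 30.30 / 0.236125 ≈ 128.3.

Δx_3 = 128.3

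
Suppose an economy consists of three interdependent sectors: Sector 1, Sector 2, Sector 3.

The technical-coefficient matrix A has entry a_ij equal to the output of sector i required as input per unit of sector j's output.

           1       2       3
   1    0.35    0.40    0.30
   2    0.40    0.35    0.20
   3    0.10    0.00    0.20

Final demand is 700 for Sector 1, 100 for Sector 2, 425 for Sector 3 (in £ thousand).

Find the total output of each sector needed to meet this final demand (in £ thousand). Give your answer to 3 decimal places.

x_1 = 2810.274, x_2 = 2154.795, x_3 = 882.534

I − A =
  [   0.65    -0.40    -0.30]
  [  -0.40     0.65    -0.20]
  [  -0.10     0.00     0.80]
Cofactors of I−A, C_ij = (−1)^(i+j)·(minor ij) (rows/columns in the sector order above):
  C_11 = (0.65)(0.80) − (-0.20)(0.00) = 0.5200
  C_12 = −[(-0.40)(0.80) − (-0.20)(-0.10)] = 0.3400
  C_13 = (-0.40)(0.00) − (0.65)(-0.10) = 0.0650
  C_21 = −[(-0.40)(0.80) − (-0.30)(0.00)] = 0.3200
  C_22 = (0.65)(0.80) − (-0.30)(-0.10) = 0.4900
  C_23 = −[(0.65)(0.00) − (-0.40)(-0.10)] = 0.0400
  C_31 = (-0.40)(-0.20) − (-0.30)(0.65) = 0.2750
  C_32 = −[(0.65)(-0.20) − (-0.30)(-0.40)] = 0.2500
  C_33 = (0.65)(0.65) − (-0.40)(-0.40) = 0.2625
det(I−A) = Σ_j (I−A)_1j·C_1j = (0.65)(0.5200) + (-0.40)(0.3400) + (-0.30)(0.0650) = 0.1825
adj(I−A) = Cᵀ =
  [ 0.5200   0.3200   0.2750]
  [ 0.3400   0.4900   0.2500]
  [ 0.0650   0.0400   0.2625]
(I − A)⁻¹ = adj(I−A) / det(I−A) ≈
  [   2.8493     1.7534     1.5068]
  [   1.8630     2.6849     1.3699]
  [   0.3562     0.2192     1.4384]
x = (I − A)⁻¹ d = adj(I−A)·d / det(I−A), with det(I−A) = 0.1825:
  x_1 = (0.5200·700 + 0.3200·100 + 0.2750·425) / 0.1825 = 512.875 / 0.1825 ≈ 2810.274
  x_2 = (0.3400·700 + 0.4900·100 + 0.2500·425) / 0.1825 = 393.25 / 0.1825 ≈ 2154.795
  x_3 = (0.0650·700 + 0.0400·100 + 0.2625·425) / 0.1825 = 161.0625 / 0.1825 ≈ 882.534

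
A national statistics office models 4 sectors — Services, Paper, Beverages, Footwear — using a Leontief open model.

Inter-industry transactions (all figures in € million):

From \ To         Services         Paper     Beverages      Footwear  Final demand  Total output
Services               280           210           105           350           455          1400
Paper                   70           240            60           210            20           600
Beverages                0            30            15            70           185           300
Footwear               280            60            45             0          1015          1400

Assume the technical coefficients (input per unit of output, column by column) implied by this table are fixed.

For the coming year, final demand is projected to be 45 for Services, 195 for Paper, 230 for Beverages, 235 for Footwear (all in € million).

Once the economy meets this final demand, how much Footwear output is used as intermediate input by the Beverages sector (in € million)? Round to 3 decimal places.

z_FB = 44.540

Technical coefficients a_ij = z_ij / X_j:
  a_SS = 280/1400 = 0.20, a_PS = 70/1400 = 0.05, a_BS = 0/1400 = 0.00, a_FS = 280/1400 = 0.20
  a_SP = 210/600 = 0.35, a_PP = 240/600 = 0.40, a_BP = 30/600 = 0.05, a_FP = 60/600 = 0.10
  a_SB = 105/300 = 0.35, a_PB = 60/300 = 0.20, a_BB = 15/300 = 0.05, a_FB = 45/300 = 0.15
  a_SF = 350/1400 = 0.25, a_PF = 210/1400 = 0.15, a_BF = 70/1400 = 0.05, a_FF = 0/1400 = 0.00
I − A =
  [   0.80    -0.35    -0.35    -0.25]
  [  -0.05     0.60    -0.20    -0.15]
  [   0.00    -0.05     0.95    -0.05]
  [  -0.20    -0.10    -0.15     1.00]
Compute the cofactors C_ij = (−1)^(i+j)·(3×3 minor ij) of I−A; the adjugate is their transpose:
adj(I−A) = Cᵀ =
  [ 0.539125   0.374750   0.310125   0.206500]
  [ 0.077625   0.703000   0.197875   0.134750]
  [ 0.010250   0.045000   0.408750   0.029750]
  [ 0.117125   0.152000   0.143125   0.430500]
det(I−A) = Σ_j (I−A)_1j·C_1j = (0.80)(0.539125) + (-0.35)(0.077625) + (-0.35)(0.010250) + (-0.25)(0.117125) = 0.3712625
(I − A)⁻¹ = adj(I−A) / det(I−A) ≈
  [   1.4521     1.0094     0.8353     0.5562]
  [   0.2091     1.8935     0.5330     0.3630]
  [   0.0276     0.1212     1.1010     0.0801]
  [   0.3155     0.4094     0.3855     1.1596]
First solve x = (I − A)⁻¹ d = adj(I−A)·d / det(I−A); in particular x_B = (0.010250·45 + 0.045000·195 + 0.408750·230 + 0.029750·235) / 0.3712625 = 110.24 / 0.3712625 ≈ 296.93276.
Intermediate flow from F to B: z_FB = a_FB · x_B = 0.15 × 110.24 / 0.3712625 = 16.536 / 0.3712625 ≈ 44.540.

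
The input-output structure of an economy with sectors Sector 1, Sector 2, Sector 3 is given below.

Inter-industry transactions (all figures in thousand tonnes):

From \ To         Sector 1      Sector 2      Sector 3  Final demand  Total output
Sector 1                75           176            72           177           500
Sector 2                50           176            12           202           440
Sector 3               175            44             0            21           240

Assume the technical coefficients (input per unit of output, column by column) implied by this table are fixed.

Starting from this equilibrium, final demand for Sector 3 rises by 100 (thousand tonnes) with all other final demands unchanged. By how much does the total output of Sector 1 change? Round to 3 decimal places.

Δx_1 = 50.923

Technical coefficients a_ij = z_ij / X_j:
  a_11 = 75/500 = 0.15, a_21 = 50/500 = 0.10, a_31 = 175/500 = 0.35
  a_12 = 176/440 = 0.40, a_22 = 176/440 = 0.40, a_32 = 44/440 = 0.10
  a_13 = 72/240 = 0.30, a_23 = 12/240 = 0.05, a_33 = 0/240 = 0.00
I − A =
  [   0.85    -0.40    -0.30]
  [  -0.10     0.60    -0.05]
  [  -0.35    -0.10     1.00]
Cofactors of I−A, C_ij = (−1)^(i+j)·(minor ij) (rows/columns in the sector order above):
  C_11 = (0.60)(1.00) − (-0.05)(-0.10) = 0.5950
  C_12 = −[(-0.10)(1.00) − (-0.05)(-0.35)] = 0.1175
  C_13 = (-0.10)(-0.10) − (0.60)(-0.35) = 0.2200
  C_21 = −[(-0.40)(1.00) − (-0.30)(-0.10)] = 0.4300
  C_22 = (0.85)(1.00) − (-0.30)(-0.35) = 0.7450
  C_23 = −[(0.85)(-0.10) − (-0.40)(-0.35)] = 0.2250
  C_31 = (-0.40)(-0.05) − (-0.30)(0.60) = 0.2000
  C_32 = −[(0.85)(-0.05) − (-0.30)(-0.10)] = 0.0725
  C_33 = (0.85)(0.60) − (-0.40)(-0.10) = 0.4700
det(I−A) = Σ_j (I−A)_1j·C_1j = (0.85)(0.5950) + (-0.40)(0.1175) + (-0.30)(0.2200) = 0.39275
adj(I−A) = Cᵀ =
  [ 0.5950   0.4300   0.2000]
  [ 0.1175   0.7450   0.0725]
  [ 0.2200   0.2250   0.4700]
(I − A)⁻¹ = adj(I−A) / det(I−A) ≈
  [   1.5150     1.0948     0.5092]
  [   0.2992     1.8969     0.1846]
  [   0.5602     0.5729     1.1967]
Δx = (I − A)⁻¹ Δd with Δd having +100 in the Sector 3 component and 0 elsewhere.
So Δx_1 = L_13 · (+100), where L_13 = adj(I−A)_13 / det(I−A) = 0.2000 / 0.39275.
Δx_1 = 0.2000 × (+100) / 0.39275 = 20.00 / 0.39275 ≈ 50.923.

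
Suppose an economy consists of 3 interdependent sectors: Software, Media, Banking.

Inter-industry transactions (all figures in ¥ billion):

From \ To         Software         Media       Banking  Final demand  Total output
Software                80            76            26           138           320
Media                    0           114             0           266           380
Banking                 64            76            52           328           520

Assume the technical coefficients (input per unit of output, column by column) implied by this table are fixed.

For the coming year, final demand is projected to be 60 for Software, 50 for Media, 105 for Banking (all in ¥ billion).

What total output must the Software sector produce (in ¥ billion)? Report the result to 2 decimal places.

Technical coefficients a_ij = z_ij / X_j:
  a_11 = 80/320 = 0.25, a_21 = 0/320 = 0.00, a_31 = 64/320 = 0.20
  a_12 = 76/380 = 0.20, a_22 = 114/380 = 0.30, a_32 = 76/380 = 0.20
  a_13 = 26/520 = 0.05, a_23 = 0/520 = 0.00, a_33 = 52/520 = 0.10
I − A =
  [   0.75    -0.20    -0.05]
  [   0.00     0.70     0.00]
  [  -0.20    -0.20     0.90]
Cofactors of I−A, C_ij = (−1)^(i+j)·(minor ij) (rows/columns in the sector order above):
  C_11 = (0.70)(0.90) − (0.00)(-0.20) = 0.6300
  C_12 = −[(0.00)(0.90) − (0.00)(-0.20)] = 0.0000
  C_13 = (0.00)(-0.20) − (0.70)(-0.20) = 0.1400
  C_21 = −[(-0.20)(0.90) − (-0.05)(-0.20)] = 0.1900
  C_22 = (0.75)(0.90) − (-0.05)(-0.20) = 0.6650
  C_23 = −[(0.75)(-0.20) − (-0.20)(-0.20)] = 0.1900
  C_31 = (-0.20)(0.00) − (-0.05)(0.70) = 0.0350
  C_32 = −[(0.75)(0.00) − (-0.05)(0.00)] = 0.0000
  C_33 = (0.75)(0.70) − (-0.20)(0.00) = 0.5250
det(I−A) = Σ_j (I−A)_1j·C_1j = (0.75)(0.6300) + (-0.20)(0.0000) + (-0.05)(0.1400) = 0.4655
adj(I−A) = Cᵀ =
  [ 0.6300   0.1900   0.0350]
  [ 0.0000   0.6650   0.0000]
  [ 0.1400   0.1900   0.5250]
(I − A)⁻¹ = adj(I−A) / det(I−A) ≈
  [   1.3534     0.4082     0.0752]
  [   0.0000     1.4286     0.0000]
  [   0.3008     0.4082     1.1278]
x = (I − A)⁻¹ d = adj(I−A)·d / det(I−A), with det(I−A) = 0.4655:
  x_1 = (0.6300·60 + 0.1900·50 + 0.0350·105) / 0.4655 = 50.975 / 0.4655 ≈ 109.51
  x_2 = (0.0000·60 + 0.6650·50 + 0.0000·105) / 0.4655 = 33.25 / 0.4655 ≈ 71.43
  x_3 = (0.1400·60 + 0.1900·50 + 0.5250·105) / 0.4655 = 73.025 / 0.4655 ≈ 156.87

x_1 = 109.51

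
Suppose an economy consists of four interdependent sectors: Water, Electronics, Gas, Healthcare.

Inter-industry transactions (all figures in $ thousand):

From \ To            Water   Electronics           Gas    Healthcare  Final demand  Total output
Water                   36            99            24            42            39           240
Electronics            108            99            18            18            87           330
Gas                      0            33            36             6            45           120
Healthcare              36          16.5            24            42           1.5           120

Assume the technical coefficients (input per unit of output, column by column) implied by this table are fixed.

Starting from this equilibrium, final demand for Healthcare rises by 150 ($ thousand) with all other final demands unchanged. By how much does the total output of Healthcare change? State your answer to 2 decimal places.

Δx_H = 315.29

Technical coefficients a_ij = z_ij / X_j:
  a_WW = 36/240 = 0.15, a_EW = 108/240 = 0.45, a_GW = 0/240 = 0.00, a_HW = 36/240 = 0.15
  a_WE = 99/330 = 0.30, a_EE = 99/330 = 0.30, a_GE = 33/330 = 0.10, a_HE = 16.5/330 = 0.05
  a_WG = 24/120 = 0.20, a_EG = 18/120 = 0.15, a_GG = 36/120 = 0.30, a_HG = 24/120 = 0.20
  a_WH = 42/120 = 0.35, a_EH = 18/120 = 0.15, a_GH = 6/120 = 0.05, a_HH = 42/120 = 0.35
I − A =
  [   0.85    -0.30    -0.20    -0.35]
  [  -0.45     0.70    -0.15    -0.15]
  [   0.00    -0.10     0.70    -0.05]
  [  -0.15    -0.05    -0.20     0.65]
Compute the cofactors C_ij = (−1)^(i+j)·(3×3 minor ij) of I−A; the adjugate is their transpose:
adj(I−A) = Cᵀ =
  [ 0.293125   0.166250   0.179375   0.210000]
  [ 0.217125   0.340000   0.195000   0.210375]
  [ 0.037875   0.054375   0.241250   0.051500]
  [ 0.096000   0.081250   0.130625   0.300250]
det(I−A) = Σ_j (I−A)_1j·C_1j = (0.85)(0.293125) + (-0.30)(0.217125) + (-0.20)(0.037875) + (-0.35)(0.096000) = 0.14284375
(I − A)⁻¹ = adj(I−A) / det(I−A) ≈
  [   2.0521     1.1639     1.2557     1.4701]
  [   1.5200     2.3802     1.3651     1.4728]
  [   0.2651     0.3807     1.6889     0.3605]
  [   0.6721     0.5688     0.9145     2.1019]
Δx = (I − A)⁻¹ Δd with Δd having +150 in the Healthcare component and 0 elsewhere.
So Δx_H = L_HH · (+150), where L_HH = adj(I−A)_HH / det(I−A) = 0.300250 / 0.14284375.
Δx_H = 0.300250 × (+150) / 0.14284375 = 45.0375 / 0.14284375 ≈ 315.29.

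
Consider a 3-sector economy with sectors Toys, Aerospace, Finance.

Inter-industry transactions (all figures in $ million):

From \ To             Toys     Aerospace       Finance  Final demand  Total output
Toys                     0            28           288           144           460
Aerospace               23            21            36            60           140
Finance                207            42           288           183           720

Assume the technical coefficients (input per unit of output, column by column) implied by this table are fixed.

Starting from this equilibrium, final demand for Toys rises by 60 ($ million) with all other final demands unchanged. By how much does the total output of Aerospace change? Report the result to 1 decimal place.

Δx_A = 9.7

Technical coefficients a_ij = z_ij / X_j:
  a_TT = 0/460 = 0.00, a_AT = 23/460 = 0.05, a_FT = 207/460 = 0.45
  a_TA = 28/140 = 0.20, a_AA = 21/140 = 0.15, a_FA = 42/140 = 0.30
  a_TF = 288/720 = 0.40, a_AF = 36/720 = 0.05, a_FF = 288/720 = 0.40
I − A =
  [   1.00    -0.20    -0.40]
  [  -0.05     0.85    -0.05]
  [  -0.45    -0.30     0.60]
Cofactors of I−A, C_ij = (−1)^(i+j)·(minor ij) (rows/columns in the sector order above):
  C_11 = (0.85)(0.60) − (-0.05)(-0.30) = 0.4950
  C_12 = −[(-0.05)(0.60) − (-0.05)(-0.45)] = 0.0525
  C_13 = (-0.05)(-0.30) − (0.85)(-0.45) = 0.3975
  C_21 = −[(-0.20)(0.60) − (-0.40)(-0.30)] = 0.2400
  C_22 = (1.00)(0.60) − (-0.40)(-0.45) = 0.4200
  C_23 = −[(1.00)(-0.30) − (-0.20)(-0.45)] = 0.3900
  C_31 = (-0.20)(-0.05) − (-0.40)(0.85) = 0.3500
  C_32 = −[(1.00)(-0.05) − (-0.40)(-0.05)] = 0.0700
  C_33 = (1.00)(0.85) − (-0.20)(-0.05) = 0.8400
det(I−A) = Σ_j (I−A)_1j·C_1j = (1.00)(0.4950) + (-0.20)(0.0525) + (-0.40)(0.3975) = 0.3255
adj(I−A) = Cᵀ =
  [ 0.4950   0.2400   0.3500]
  [ 0.0525   0.4200   0.0700]
  [ 0.3975   0.3900   0.8400]
(I − A)⁻¹ = adj(I−A) / det(I−A) ≈
  [   1.5207     0.7373     1.0753]
  [   0.1613     1.2903     0.2151]
  [   1.2212     1.1982     2.5806]
Δx = (I − A)⁻¹ Δd with Δd having +60 in the Toys component and 0 elsewhere.
So Δx_A = L_AT · (+60), where L_AT = adj(I−A)_AT / det(I−A) = 0.0525 / 0.3255.
Δx_A = 0.0525 × (+60) / 0.3255 = 3.15 / 0.3255 ≈ 9.7.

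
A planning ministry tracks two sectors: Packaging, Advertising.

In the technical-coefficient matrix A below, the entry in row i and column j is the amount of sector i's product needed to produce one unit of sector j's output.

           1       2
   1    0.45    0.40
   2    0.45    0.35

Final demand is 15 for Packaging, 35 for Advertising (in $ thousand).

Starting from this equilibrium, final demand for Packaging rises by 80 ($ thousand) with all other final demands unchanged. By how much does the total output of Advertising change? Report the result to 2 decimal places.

Δx_2 = 202.82

I − A =
  [   0.55    -0.40]
  [  -0.45     0.65]
det(I−A) = (0.55)(0.65) − (-0.40)(-0.45) = 0.1775
adj(I−A) = [[0.65, 0.40], [0.45, 0.55]]
(I − A)⁻¹ = adj(I−A) / det(I−A) ≈
  [   3.6620     2.2535]
  [   2.5352     3.0986]
Δx = (I − A)⁻¹ Δd with Δd having +80 in the Packaging component and 0 elsewhere.
So Δx_2 = L_21 · (+80), where L_21 = adj(I−A)_21 / det(I−A) = 0.45 / 0.1775.
Δx_2 = 0.45 × (+80) / 0.1775 = 36.00 / 0.1775 ≈ 202.82.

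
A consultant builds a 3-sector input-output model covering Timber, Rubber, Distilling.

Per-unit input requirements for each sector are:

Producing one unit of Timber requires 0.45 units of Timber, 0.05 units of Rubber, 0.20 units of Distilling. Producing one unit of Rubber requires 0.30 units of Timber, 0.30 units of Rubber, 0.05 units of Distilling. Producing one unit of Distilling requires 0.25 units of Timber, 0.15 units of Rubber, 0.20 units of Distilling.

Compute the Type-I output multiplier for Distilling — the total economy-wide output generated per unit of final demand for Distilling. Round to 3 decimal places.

m_D = 2.770

I − A =
  [   0.55    -0.30    -0.25]
  [  -0.05     0.70    -0.15]
  [  -0.20    -0.05     0.80]
Cofactors of I−A, C_ij = (−1)^(i+j)·(minor ij) (rows/columns in the sector order above):
  C_11 = (0.70)(0.80) − (-0.15)(-0.05) = 0.5525
  C_12 = −[(-0.05)(0.80) − (-0.15)(-0.20)] = 0.0700
  C_13 = (-0.05)(-0.05) − (0.70)(-0.20) = 0.1425
  C_21 = −[(-0.30)(0.80) − (-0.25)(-0.05)] = 0.2525
  C_22 = (0.55)(0.80) − (-0.25)(-0.20) = 0.3900
  C_23 = −[(0.55)(-0.05) − (-0.30)(-0.20)] = 0.0875
  C_31 = (-0.30)(-0.15) − (-0.25)(0.70) = 0.2200
  C_32 = −[(0.55)(-0.15) − (-0.25)(-0.05)] = 0.0950
  C_33 = (0.55)(0.70) − (-0.30)(-0.05) = 0.3700
det(I−A) = Σ_j (I−A)_1j·C_1j = (0.55)(0.5525) + (-0.30)(0.0700) + (-0.25)(0.1425) = 0.24725
adj(I−A) = Cᵀ =
  [ 0.5525   0.2525   0.2200]
  [ 0.0700   0.3900   0.0950]
  [ 0.1425   0.0875   0.3700]
(I − A)⁻¹ = adj(I−A) / det(I−A) ≈
  [   2.2346     1.0212     0.8898]
  [   0.2831     1.5774     0.3842]
  [   0.5763     0.3539     1.4965]
The output multiplier for sector j is the column-j sum of the Leontief inverse (I − A)⁻¹ = adj(I−A) / det(I−A).
Column D of adj(I−A): (0.2200, 0.0950, 0.3700); det(I−A) = 0.24725.
m_D = (0.2200 + 0.0950 + 0.3700) / 0.24725 = 0.685 / 0.24725 ≈ 2.770.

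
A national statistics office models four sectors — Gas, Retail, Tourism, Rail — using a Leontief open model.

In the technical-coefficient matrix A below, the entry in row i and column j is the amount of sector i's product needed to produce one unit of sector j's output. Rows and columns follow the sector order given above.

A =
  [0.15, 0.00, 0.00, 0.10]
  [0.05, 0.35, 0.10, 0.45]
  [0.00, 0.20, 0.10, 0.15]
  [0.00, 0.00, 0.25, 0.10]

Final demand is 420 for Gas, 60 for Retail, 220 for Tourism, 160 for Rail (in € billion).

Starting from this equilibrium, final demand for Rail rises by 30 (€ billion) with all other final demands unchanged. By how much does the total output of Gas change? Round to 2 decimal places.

Δx_1 = 4.32

I − A =
  [   0.85     0.00     0.00    -0.10]
  [  -0.05     0.65    -0.10    -0.45]
  [   0.00    -0.20     0.90    -0.15]
  [   0.00     0.00    -0.25     0.90]
Compute the cofactors C_ij = (−1)^(i+j)·(3×3 minor ij) of I−A; the adjugate is their transpose:
adj(I−A) = Cᵀ =
  [ 0.461625   0.005000   0.016250   0.056500]
  [ 0.038625   0.656625   0.173375   0.361500]
  [ 0.009000   0.153000   0.497250   0.160375]
  [ 0.002500   0.042500   0.138125   0.480250]
det(I−A) = Σ_j (I−A)_1j·C_1j = (0.85)(0.461625) + (0.00)(0.038625) + (0.00)(0.009000) + (-0.10)(0.002500) = 0.39213125
(I − A)⁻¹ = adj(I−A) / det(I−A) ≈
  [   1.1772     0.0128     0.0414     0.1441]
  [   0.0985     1.6745     0.4421     0.9219]
  [   0.0230     0.3902     1.2681     0.4090]
  [   0.0064     0.1084     0.3522     1.2247]
Δx = (I − A)⁻¹ Δd with Δd having +30 in the Rail component and 0 elsewhere.
So Δx_1 = L_14 · (+30), where L_14 = adj(I−A)_14 / det(I−A) = 0.056500 / 0.39213125.
Δx_1 = 0.056500 × (+30) / 0.39213125 = 1.695 / 0.39213125 ≈ 4.32.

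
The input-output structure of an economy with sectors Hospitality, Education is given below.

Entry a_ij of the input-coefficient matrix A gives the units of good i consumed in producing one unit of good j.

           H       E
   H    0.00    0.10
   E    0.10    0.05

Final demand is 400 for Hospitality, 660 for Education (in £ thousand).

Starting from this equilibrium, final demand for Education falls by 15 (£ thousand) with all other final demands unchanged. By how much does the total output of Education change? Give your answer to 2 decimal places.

Δx_E = -15.96

I − A =
  [   1.00    -0.10]
  [  -0.10     0.95]
det(I−A) = (1.00)(0.95) − (-0.10)(-0.10) = 0.9400
adj(I−A) = [[0.95, 0.10], [0.10, 1.00]]
(I − A)⁻¹ = adj(I−A) / det(I−A) ≈
  [   1.0106     0.1064]
  [   0.1064     1.0638]
Δx = (I − A)⁻¹ Δd with Δd having -15 in the Education component and 0 elsewhere.
So Δx_E = L_EE · (-15), where L_EE = adj(I−A)_EE / det(I−A) = 1.00 / 0.9400.
Δx_E = 1.00 × (-15) / 0.9400 = -15.00 / 0.9400 ≈ -15.96.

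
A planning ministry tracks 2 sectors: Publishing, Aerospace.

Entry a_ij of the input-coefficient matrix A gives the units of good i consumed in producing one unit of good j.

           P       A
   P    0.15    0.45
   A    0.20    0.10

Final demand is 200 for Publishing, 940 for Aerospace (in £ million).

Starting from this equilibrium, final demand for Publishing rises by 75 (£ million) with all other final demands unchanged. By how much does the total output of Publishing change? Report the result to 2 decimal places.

Δx_P = 100.00

I − A =
  [   0.85    -0.45]
  [  -0.20     0.90]
det(I−A) = (0.85)(0.90) − (-0.45)(-0.20) = 0.6750
adj(I−A) = [[0.90, 0.45], [0.20, 0.85]]
(I − A)⁻¹ = adj(I−A) / det(I−A) ≈
  [   1.3333     0.6667]
  [   0.2963     1.2593]
Δx = (I − A)⁻¹ Δd with Δd having +75 in the Publishing component and 0 elsewhere.
So Δx_P = L_PP · (+75), where L_PP = adj(I−A)_PP / det(I−A) = 0.90 / 0.6750.
Δx_P = 0.90 × (+75) / 0.6750 = 67.50 / 0.6750 = 100.00.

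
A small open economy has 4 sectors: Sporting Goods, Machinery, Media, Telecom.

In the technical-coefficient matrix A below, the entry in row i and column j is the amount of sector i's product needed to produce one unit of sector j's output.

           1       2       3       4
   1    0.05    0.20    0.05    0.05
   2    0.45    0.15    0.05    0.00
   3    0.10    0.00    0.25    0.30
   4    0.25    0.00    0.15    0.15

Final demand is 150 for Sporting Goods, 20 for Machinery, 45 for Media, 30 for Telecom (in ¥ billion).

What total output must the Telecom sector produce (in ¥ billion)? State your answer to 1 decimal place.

x_4 = 117.7

I − A =
  [   0.95    -0.20    -0.05    -0.05]
  [  -0.45     0.85    -0.05     0.00]
  [  -0.10     0.00     0.75    -0.30]
  [  -0.25     0.00    -0.15     0.85]
Compute the cofactors C_ij = (−1)^(i+j)·(3×3 minor ij) of I−A; the adjugate is their transpose:
adj(I−A) = Cᵀ =
  [ 0.503625   0.118500   0.051000   0.047625]
  [ 0.274625   0.544750   0.062250   0.038125]
  [ 0.136000   0.032000   0.599250   0.219500]
  [ 0.172125   0.040500   0.120750   0.532875]
det(I−A) = Σ_j (I−A)_1j·C_1j = (0.95)(0.503625) + (-0.20)(0.274625) + (-0.05)(0.136000) + (-0.05)(0.172125) = 0.4081125
(I − A)⁻¹ = adj(I−A) / det(I−A) ≈
  [   1.2340     0.2904     0.1250     0.1167]
  [   0.6729     1.3348     0.1525     0.0934]
  [   0.3332     0.0784     1.4683     0.5378]
  [   0.4218     0.0992     0.2959     1.3057]
x = (I − A)⁻¹ d = adj(I−A)·d / det(I−A), with det(I−A) = 0.4081125:
  x_1 = (0.503625·150 + 0.118500·20 + 0.051000·45 + 0.047625·30) / 0.4081125 = 81.6375 / 0.4081125 ≈ 200.0
  x_2 = (0.274625·150 + 0.544750·20 + 0.062250·45 + 0.038125·30) / 0.4081125 = 56.03375 / 0.4081125 ≈ 137.3
  x_3 = (0.136000·150 + 0.032000·20 + 0.599250·45 + 0.219500·30) / 0.4081125 = 54.59125 / 0.4081125 ≈ 133.8
  x_4 = (0.172125·150 + 0.040500·20 + 0.120750·45 + 0.532875·30) / 0.4081125 = 48.04875 / 0.4081125 ≈ 117.7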